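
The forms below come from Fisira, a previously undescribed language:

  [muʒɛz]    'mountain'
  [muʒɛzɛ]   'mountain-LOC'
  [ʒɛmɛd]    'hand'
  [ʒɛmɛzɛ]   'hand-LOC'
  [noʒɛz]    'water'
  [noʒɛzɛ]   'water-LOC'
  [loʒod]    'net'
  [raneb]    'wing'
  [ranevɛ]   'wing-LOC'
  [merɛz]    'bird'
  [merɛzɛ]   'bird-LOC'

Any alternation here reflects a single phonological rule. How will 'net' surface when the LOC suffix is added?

In [ʒɛmɛd] and [ʒɛmɛzɛ] the final segment of 'hand' alternates: [d] ~ [z].
Compare 'water', with invariant [z] in [noʒɛz] and [noʒɛzɛ]: an analysis with underlying /z/ and a rule producing [d] in isolation would wrongly predict alternation here too.
The underlying segment must be /d/; voiced stops become fricatives between vowels, yielding [z] there.
From [loʒod] the stem 'net' is /loʒod/; between vowels this yields [loʒozɛ].

[loʒozɛ]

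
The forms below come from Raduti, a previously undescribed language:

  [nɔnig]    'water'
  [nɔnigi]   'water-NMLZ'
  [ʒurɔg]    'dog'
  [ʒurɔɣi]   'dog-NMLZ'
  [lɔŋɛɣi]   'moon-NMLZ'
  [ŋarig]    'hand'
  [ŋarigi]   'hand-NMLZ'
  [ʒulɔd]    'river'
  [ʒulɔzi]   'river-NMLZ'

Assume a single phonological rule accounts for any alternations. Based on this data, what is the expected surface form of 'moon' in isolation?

[lɔŋɛg]

In [ʒurɔg] and [ʒurɔɣi] the final segment of 'dog' alternates: [g] ~ [ɣ].
Compare 'water', with invariant [g] in [nɔnig] and [nɔnigi]: an analysis with underlying /g/ and a rule producing [ɣ] before the NMLZ suffix would wrongly predict alternation here too.
The underlying segment must be /ɣ/; voiced fricatives become stops word-finally, yielding [g] there.
From [lɔŋɛɣi] the stem 'moon' is /lɔŋɛɣ/; word-finally this yields [lɔŋɛg].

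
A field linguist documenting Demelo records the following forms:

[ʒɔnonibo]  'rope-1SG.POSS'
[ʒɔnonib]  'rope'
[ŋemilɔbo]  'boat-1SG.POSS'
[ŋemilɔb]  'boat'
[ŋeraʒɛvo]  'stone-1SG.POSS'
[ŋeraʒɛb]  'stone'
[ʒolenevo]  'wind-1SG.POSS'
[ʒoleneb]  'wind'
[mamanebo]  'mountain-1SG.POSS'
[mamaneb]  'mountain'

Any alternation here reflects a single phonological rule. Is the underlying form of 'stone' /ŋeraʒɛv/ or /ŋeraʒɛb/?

/ŋeraʒɛv/

The root 'stone' surfaces as [ŋeraʒɛvo] and [ŋeraʒɛb], with a stem-final [v] ~ [b] alternation.
The stem 'mountain' ([mamanebo], [mamaneb]) shows [b] unchanged in both environments, so [b] cannot be basic with [v] derived before the 1SG.POSS suffix.
The underlying segment must be /v/; voiced fricatives become stops word-finally, yielding [b] there.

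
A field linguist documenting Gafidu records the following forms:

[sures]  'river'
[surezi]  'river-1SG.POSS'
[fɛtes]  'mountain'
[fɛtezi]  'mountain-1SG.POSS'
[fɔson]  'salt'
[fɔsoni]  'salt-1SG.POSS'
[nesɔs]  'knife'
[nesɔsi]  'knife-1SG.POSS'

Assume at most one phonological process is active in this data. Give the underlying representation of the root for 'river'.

In [sures] and [surezi] the final segment of 'river' alternates: [s] ~ [z].
If /s/ were underlying and a rule turned it into [z] before the 1SG.POSS suffix, 'knife' would also alternate; but it has [s] in both [nesɔs] and [nesɔsi].
So /z/ is underlying, and a rule of word-final obstruent devoicing — voiced obstruents become voiceless word-finally — gives [s].

/surez/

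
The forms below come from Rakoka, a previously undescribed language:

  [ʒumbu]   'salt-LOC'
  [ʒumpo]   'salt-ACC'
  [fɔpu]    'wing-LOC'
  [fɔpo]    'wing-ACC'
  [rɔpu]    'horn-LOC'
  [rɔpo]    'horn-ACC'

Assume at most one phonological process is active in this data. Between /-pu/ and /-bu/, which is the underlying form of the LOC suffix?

The LOC morpheme has two allomorphs, [-bu] and [-pu].
The ACC suffix, which begins with [p], is invariant after every stem; so [p] is not altered by any rule here.
So the underlying form is /-bu/, and voiced stops become voiceless after a vowel.

/-bu/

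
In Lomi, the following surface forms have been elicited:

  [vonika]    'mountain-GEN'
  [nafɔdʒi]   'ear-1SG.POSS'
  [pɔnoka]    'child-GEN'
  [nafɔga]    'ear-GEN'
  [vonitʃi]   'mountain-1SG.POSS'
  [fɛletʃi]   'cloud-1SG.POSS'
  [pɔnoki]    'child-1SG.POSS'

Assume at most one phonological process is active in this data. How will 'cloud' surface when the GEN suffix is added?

[fɛleka]

In [vonitʃi] and [vonika] the final segment of 'mountain' alternates: [tʃ] ~ [k].
Compare 'child', with invariant [k] in [pɔnoki] and [pɔnoka]: an analysis with underlying /k/ and a rule producing [tʃ] before the 1SG.POSS suffix would wrongly predict alternation here too.
The alternation reflects depalatalization: palato-alveolar /tʃ/ and /dʒ/ become [k] and [g] when no front vowel follows. /tʃ/ is underlying.
From [fɛletʃi] the stem 'cloud' is /fɛletʃ/; when no front vowel follows this yields [fɛleka].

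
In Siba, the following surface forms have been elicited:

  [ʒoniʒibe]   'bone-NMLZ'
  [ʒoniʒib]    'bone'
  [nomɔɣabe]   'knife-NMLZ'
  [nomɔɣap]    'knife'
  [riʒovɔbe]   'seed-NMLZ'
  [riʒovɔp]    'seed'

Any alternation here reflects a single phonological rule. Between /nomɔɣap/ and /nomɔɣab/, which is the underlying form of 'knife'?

'knife' shows [b] ~ [p] at the end of the stem ([nomɔɣabe] vs [nomɔɣap]).
The stem 'bone' ([ʒoniʒibe], [ʒoniʒib]) shows [b] unchanged in both environments, so [b] cannot be basic with [p] derived in isolation.
Therefore /p/ is basic and [b] is derived by intervocalic voicing (voiceless stops become voiced between vowels).

/nomɔɣap/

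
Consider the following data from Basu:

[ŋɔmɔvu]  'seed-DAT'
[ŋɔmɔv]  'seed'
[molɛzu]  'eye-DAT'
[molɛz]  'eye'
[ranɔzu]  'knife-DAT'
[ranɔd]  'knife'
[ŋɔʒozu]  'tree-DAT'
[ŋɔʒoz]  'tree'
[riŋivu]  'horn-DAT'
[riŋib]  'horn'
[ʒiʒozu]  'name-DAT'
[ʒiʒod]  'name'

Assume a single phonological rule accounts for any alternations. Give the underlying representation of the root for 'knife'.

'knife' shows [z] ~ [d] at the end of the stem ([ranɔzu] vs [ranɔd]).
If /z/ were underlying and a rule turned it into [d] in isolation, 'tree' would also alternate; but it has [z] in both [ŋɔʒozu] and [ŋɔʒoz].
So /d/ is underlying, and a rule of intervocalic spirantization — voiced stops become fricatives between vowels — gives [z].
So 'knife' = /ranɔd/.

/ranɔd/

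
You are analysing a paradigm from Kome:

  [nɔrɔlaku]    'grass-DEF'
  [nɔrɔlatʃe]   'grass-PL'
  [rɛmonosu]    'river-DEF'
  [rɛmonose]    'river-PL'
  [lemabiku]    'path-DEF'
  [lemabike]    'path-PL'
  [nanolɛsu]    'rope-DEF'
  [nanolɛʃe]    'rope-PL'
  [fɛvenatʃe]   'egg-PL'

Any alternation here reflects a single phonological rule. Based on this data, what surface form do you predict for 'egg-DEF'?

[fɛvenaku]

In [nɔrɔlaku] and [nɔrɔlatʃe] the final segment of 'grass' alternates: [k] ~ [tʃ].
The stem 'path' ([lemabiku], [lemabike]) shows [k] unchanged in both environments, so [k] cannot be basic with [tʃ] derived before the PL suffix.
The underlying segment must be /tʃ/; palato-alveolar /tʃ/ and /ʃ/ become [k] and [s] when no front vowel follows, yielding [k] there.
From [fɛvenatʃe] the stem 'egg' is /fɛvenatʃ/; when no front vowel follows this yields [fɛvenaku].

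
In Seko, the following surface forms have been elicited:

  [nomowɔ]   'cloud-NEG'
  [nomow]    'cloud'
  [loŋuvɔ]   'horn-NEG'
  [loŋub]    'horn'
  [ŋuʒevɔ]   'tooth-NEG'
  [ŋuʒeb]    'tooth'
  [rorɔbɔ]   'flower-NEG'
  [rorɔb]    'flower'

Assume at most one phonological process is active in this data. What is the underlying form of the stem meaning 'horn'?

The root 'horn' surfaces as [loŋuvɔ] and [loŋub], with a stem-final [v] ~ [b] alternation.
But 'flower' keeps [b] in both environments ([rorɔbɔ], [rorɔb]), so there is no rule changing /b/ to [v] before the NEG suffix.
So /v/ is underlying, and a rule of word-final hardening — voiced fricatives become stops word-finally — gives [b].

/loŋuv/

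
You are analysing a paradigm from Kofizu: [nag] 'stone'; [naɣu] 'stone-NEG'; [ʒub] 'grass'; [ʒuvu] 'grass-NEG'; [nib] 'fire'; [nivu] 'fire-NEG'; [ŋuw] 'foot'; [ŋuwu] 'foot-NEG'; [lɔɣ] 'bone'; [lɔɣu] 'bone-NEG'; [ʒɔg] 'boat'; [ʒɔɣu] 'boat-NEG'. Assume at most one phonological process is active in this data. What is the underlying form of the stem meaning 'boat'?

/ʒɔg/

'boat' shows [g] ~ [ɣ] at the end of the stem ([ʒɔg] vs [ʒɔɣu]).
Compare 'bone', with invariant [ɣ] in [lɔɣ] and [lɔɣu]: an analysis with underlying /ɣ/ and a rule producing [g] in isolation would wrongly predict alternation here too.
The alternation reflects intervocalic spirantization: voiced stops become fricatives between vowels. /g/ is underlying.
The underlying form of 'boat' is therefore /ʒɔg/.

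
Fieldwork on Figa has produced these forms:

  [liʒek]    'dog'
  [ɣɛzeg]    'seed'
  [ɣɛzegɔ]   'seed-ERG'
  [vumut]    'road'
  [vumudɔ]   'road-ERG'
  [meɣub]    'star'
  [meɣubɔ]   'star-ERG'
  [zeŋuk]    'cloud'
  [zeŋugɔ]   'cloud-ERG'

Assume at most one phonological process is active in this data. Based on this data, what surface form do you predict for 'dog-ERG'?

The root 'cloud' surfaces as [zeŋuk] and [zeŋugɔ], with a stem-final [k] ~ [g] alternation.
Compare 'seed', with invariant [g] in [ɣɛzeg] and [ɣɛzegɔ]: an analysis with underlying /g/ and a rule producing [k] in isolation would wrongly predict alternation here too.
Therefore /k/ is basic and [g] is derived by intervocalic voicing (voiceless stops become voiced between vowels).
The one attested form of 'dog', [liʒek], shows underlying /liʒek/. Applying the same rule between vowels gives [liʒegɔ].

[liʒegɔ]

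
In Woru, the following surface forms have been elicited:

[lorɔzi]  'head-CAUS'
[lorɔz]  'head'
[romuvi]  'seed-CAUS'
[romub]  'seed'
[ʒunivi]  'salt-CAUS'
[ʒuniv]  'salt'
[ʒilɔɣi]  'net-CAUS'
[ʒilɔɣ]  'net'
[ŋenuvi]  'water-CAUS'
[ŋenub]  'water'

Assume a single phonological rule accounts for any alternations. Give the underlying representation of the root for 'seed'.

/romub/

The root 'seed' surfaces as [romuvi] and [romub], with a stem-final [v] ~ [b] alternation.
But 'salt' keeps [v] in both environments ([ʒunivi], [ʒuniv]), so there is no rule changing /v/ to [b] in isolation.
Therefore /b/ is basic and [v] is derived by intervocalic spirantization (voiced stops become fricatives between vowels).
The underlying form of 'seed' is therefore /romub/.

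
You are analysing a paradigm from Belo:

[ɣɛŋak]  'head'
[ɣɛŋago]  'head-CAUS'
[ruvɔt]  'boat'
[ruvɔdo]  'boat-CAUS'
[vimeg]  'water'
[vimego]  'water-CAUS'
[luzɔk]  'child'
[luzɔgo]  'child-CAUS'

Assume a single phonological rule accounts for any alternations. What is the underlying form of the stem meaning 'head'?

/ɣɛŋak/

'head' shows [k] ~ [g] at the end of the stem ([ɣɛŋak] vs [ɣɛŋago]).
Compare 'water', with invariant [g] in [vimeg] and [vimego]: an analysis with underlying /g/ and a rule producing [k] in isolation would wrongly predict alternation here too.
Therefore /k/ is basic and [g] is derived by intervocalic voicing (voiceless stops become voiced between vowels).
The underlying form of 'head' is therefore /ɣɛŋak/.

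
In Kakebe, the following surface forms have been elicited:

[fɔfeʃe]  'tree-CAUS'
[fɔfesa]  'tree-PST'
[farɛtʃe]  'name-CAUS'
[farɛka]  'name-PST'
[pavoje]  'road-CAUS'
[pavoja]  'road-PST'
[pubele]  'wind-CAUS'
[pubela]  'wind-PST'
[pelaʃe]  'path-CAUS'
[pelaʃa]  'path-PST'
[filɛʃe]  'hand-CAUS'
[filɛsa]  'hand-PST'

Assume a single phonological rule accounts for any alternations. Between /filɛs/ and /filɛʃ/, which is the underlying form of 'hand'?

/filɛs/

In [filɛʃe] and [filɛsa] the final segment of 'hand' alternates: [ʃ] ~ [s].
Compare 'path', with invariant [ʃ] in [pelaʃe] and [pelaʃa]: an analysis with underlying /ʃ/ and a rule producing [s] before the PST suffix would wrongly predict alternation here too.
The alternation reflects palatalization before a front vowel: /k/ and /s/ become palato-alveolar [tʃ] and [ʃ] before a front vowel. /s/ is underlying.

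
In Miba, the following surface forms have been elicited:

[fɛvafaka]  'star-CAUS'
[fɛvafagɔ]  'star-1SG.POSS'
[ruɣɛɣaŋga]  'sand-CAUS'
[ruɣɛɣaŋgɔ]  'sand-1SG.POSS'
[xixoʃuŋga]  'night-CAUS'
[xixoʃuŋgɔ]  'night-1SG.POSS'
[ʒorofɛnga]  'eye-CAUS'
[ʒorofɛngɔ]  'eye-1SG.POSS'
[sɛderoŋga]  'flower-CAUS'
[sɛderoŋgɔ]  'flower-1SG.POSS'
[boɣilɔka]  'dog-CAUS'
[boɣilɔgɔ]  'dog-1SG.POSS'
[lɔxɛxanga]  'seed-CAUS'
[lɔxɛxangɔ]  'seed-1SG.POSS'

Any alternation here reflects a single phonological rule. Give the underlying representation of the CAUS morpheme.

/-ka/

The CAUS morpheme has two allomorphs, [-ga] and [-ka].
The 1SG.POSS suffix, which begins with [g], is invariant after every stem; so [g] is not altered by any rule here.
The CAUS suffix is therefore /-ka/ underlyingly, with post-nasal voicing: voiceless stops become voiced after a nasal.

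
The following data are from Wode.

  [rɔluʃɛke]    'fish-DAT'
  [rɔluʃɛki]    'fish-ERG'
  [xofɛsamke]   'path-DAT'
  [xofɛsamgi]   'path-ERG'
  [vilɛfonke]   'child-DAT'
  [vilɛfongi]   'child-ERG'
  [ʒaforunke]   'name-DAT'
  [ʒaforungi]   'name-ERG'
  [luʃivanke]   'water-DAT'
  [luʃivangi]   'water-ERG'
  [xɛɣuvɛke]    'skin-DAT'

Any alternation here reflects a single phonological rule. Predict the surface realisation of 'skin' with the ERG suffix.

[xɛɣuvɛki]

The ERG suffix surfaces as [-gi] and [-ki], depending on the final segment of the stem.
By contrast the DAT suffix keeps its initial [k] throughout — that segment must be underlying.
So the underlying form is /-gi/, and voiced stops become voiceless after a vowel.
After 'skin', which ends in a vowel, the suffix surfaces as [-ki], giving [xɛɣuvɛki].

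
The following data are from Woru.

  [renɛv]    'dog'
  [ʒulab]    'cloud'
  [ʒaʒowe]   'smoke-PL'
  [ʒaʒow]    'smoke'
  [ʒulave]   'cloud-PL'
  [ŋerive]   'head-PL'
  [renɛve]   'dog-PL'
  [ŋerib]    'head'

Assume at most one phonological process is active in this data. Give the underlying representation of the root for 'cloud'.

/ʒulab/

The root 'cloud' surfaces as [ʒulave] and [ʒulab], with a stem-final [v] ~ [b] alternation.
Compare 'dog', with invariant [v] in [renɛve] and [renɛv]: an analysis with underlying /v/ and a rule producing [b] in isolation would wrongly predict alternation here too.
Therefore /b/ is basic and [v] is derived by intervocalic spirantization (voiced stops become fricatives between vowels).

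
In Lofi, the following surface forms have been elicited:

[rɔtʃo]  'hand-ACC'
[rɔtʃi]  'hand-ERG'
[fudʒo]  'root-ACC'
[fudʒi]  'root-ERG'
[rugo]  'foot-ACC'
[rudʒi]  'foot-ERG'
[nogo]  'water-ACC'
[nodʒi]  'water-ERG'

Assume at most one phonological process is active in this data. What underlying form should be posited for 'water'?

In [nogo] and [nodʒi] the final segment of 'water' alternates: [g] ~ [dʒ].
The stem 'root' ([fudʒo], [fudʒi]) shows [dʒ] unchanged in both environments, so [dʒ] cannot be basic with [g] derived before the ACC suffix.
The alternation reflects palatalization before a front vowel: /g/ becomes palato-alveolar [dʒ] before a front vowel. /g/ is underlying.
The underlying form of 'water' is therefore /nog/.

/nog/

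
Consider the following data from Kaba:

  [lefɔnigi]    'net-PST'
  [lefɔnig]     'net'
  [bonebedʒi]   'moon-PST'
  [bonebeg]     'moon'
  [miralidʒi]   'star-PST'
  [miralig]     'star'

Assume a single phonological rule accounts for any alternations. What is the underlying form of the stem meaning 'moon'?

/bonebedʒ/

'moon' shows [dʒ] ~ [g] at the end of the stem ([bonebedʒi] vs [bonebeg]).
Compare 'net', with invariant [g] in [lefɔnigi] and [lefɔnig]: an analysis with underlying /g/ and a rule producing [dʒ] before the PST suffix would wrongly predict alternation here too.
Therefore /dʒ/ is basic and [g] is derived by depalatalization (palato-alveolar /dʒ/ becomes [g] when no front vowel follows).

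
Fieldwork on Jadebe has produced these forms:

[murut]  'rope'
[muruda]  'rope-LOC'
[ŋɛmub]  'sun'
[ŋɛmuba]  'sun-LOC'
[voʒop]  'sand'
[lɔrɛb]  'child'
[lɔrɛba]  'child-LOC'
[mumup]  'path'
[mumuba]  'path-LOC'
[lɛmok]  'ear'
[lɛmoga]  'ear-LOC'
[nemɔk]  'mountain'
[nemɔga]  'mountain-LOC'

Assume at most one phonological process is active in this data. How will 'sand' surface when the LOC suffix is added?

[voʒoba]

The stem for 'path' ends in [p] in [mumup] but [b] in [mumuba].
Compare 'sun', with invariant [b] in [ŋɛmub] and [ŋɛmuba]: an analysis with underlying /b/ and a rule producing [p] in isolation would wrongly predict alternation here too.
Therefore /p/ is basic and [b] is derived by intervocalic voicing (voiceless stops become voiced between vowels).
The one attested form of 'sand', [voʒop], shows underlying /voʒop/. Applying the same rule between vowels gives [voʒoba].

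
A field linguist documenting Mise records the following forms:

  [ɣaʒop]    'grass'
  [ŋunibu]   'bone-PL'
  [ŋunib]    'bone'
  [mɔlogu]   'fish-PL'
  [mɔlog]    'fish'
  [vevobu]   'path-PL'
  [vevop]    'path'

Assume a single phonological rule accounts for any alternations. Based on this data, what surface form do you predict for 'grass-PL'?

[ɣaʒobu]

'path' shows [b] ~ [p] at the end of the stem ([vevobu] vs [vevop]).
Compare 'bone', with invariant [b] in [ŋunibu] and [ŋunib]: an analysis with underlying /b/ and a rule producing [p] in isolation would wrongly predict alternation here too.
The underlying segment must be /p/; voiceless stops become voiced between vowels, yielding [b] there.
From [ɣaʒop] the stem 'grass' is /ɣaʒop/; between vowels this yields [ɣaʒobu].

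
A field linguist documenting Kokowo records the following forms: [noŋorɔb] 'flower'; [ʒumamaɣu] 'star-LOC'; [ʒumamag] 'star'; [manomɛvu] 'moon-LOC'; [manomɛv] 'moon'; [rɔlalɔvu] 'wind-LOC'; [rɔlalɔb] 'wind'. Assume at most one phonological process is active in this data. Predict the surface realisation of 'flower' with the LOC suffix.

'wind' shows [v] ~ [b] at the end of the stem ([rɔlalɔvu] vs [rɔlalɔb]).
Compare 'moon', with invariant [v] in [manomɛvu] and [manomɛv]: an analysis with underlying /v/ and a rule producing [b] in isolation would wrongly predict alternation here too.
The alternation reflects intervocalic spirantization: voiced stops become fricatives between vowels. /b/ is underlying.
From [noŋorɔb] the stem 'flower' is /noŋorɔb/; between vowels this yields [noŋorɔvu].

[noŋorɔvu]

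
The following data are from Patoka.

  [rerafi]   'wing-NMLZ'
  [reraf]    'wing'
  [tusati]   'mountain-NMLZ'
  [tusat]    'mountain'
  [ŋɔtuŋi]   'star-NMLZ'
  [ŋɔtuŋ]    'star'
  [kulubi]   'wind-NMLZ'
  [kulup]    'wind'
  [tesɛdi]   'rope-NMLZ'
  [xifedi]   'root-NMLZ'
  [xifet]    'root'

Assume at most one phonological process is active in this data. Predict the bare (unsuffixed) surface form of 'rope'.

[tesɛt]

The stem for 'root' ends in [d] in [xifedi] but [t] in [xifet].
Compare 'mountain', with invariant [t] in [tusati] and [tusat]: an analysis with underlying /t/ and a rule producing [d] before the NMLZ suffix would wrongly predict alternation here too.
The underlying segment must be /d/; voiced obstruents become voiceless word-finally, yielding [t] there.
The one attested form of 'rope', [tesɛdi], shows underlying /tesɛd/. Applying the same rule word-finally gives [tesɛt].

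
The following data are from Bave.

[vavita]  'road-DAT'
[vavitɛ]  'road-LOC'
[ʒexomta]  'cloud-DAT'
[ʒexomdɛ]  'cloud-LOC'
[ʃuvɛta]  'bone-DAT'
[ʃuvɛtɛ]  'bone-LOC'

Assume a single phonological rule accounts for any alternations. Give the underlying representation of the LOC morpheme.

/-dɛ/

The LOC morpheme has two allomorphs, [-dɛ] and [-tɛ].
By contrast the DAT suffix keeps its initial [t] throughout — that segment must be underlying.
The LOC suffix is therefore /-dɛ/ underlyingly, with post-vocalic devoicing: voiced stops become voiceless after a vowel.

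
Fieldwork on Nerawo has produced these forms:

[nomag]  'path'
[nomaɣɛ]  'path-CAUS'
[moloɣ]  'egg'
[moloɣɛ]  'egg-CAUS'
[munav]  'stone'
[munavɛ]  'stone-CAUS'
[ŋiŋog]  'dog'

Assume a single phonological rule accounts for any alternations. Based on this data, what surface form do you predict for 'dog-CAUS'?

[ŋiŋoɣɛ]

'path' shows [g] ~ [ɣ] at the end of the stem ([nomag] vs [nomaɣɛ]).
Compare 'egg', with invariant [ɣ] in [moloɣ] and [moloɣɛ]: an analysis with underlying /ɣ/ and a rule producing [g] in isolation would wrongly predict alternation here too.
So /g/ is underlying, and a rule of intervocalic spirantization — voiced stops become fricatives between vowels — gives [ɣ].
From [ŋiŋog] the stem 'dog' is /ŋiŋog/; between vowels this yields [ŋiŋoɣɛ].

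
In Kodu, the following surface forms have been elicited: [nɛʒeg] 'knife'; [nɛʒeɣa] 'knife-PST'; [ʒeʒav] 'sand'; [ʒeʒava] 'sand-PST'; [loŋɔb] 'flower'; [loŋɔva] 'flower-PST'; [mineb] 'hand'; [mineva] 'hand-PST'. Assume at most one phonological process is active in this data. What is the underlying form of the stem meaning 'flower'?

The stem for 'flower' ends in [b] in [loŋɔb] but [v] in [loŋɔva].
But 'sand' keeps [v] in both environments ([ʒeʒav], [ʒeʒava]), so there is no rule changing /v/ to [b] in isolation.
Therefore /b/ is basic and [v] is derived by intervocalic spirantization (voiced stops become fricatives between vowels).
So 'flower' = /loŋɔb/.

/loŋɔb/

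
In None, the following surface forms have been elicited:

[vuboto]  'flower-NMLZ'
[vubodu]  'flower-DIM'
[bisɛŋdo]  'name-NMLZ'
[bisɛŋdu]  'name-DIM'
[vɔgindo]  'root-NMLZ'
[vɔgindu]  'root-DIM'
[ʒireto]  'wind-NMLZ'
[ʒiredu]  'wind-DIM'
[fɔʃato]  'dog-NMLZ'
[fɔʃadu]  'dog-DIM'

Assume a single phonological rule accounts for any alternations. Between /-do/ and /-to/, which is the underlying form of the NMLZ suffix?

/-to/

The NMLZ morpheme has two allomorphs, [-do] and [-to].
By contrast the DIM suffix keeps its initial [d] throughout — that segment must be underlying.
The NMLZ suffix is therefore /-to/ underlyingly, with post-nasal voicing: voiceless stops become voiced after a nasal.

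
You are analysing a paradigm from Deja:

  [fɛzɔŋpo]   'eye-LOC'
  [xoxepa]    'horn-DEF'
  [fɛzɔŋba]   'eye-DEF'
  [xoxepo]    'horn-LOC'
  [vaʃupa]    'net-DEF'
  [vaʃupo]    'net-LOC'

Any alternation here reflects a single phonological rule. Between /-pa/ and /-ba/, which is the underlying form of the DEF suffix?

The DEF suffix surfaces as [-ba] and [-pa], depending on the final segment of the stem.
By contrast the LOC suffix keeps its initial [p] throughout — that segment must be underlying.
The DEF suffix is therefore /-ba/ underlyingly, with post-vocalic devoicing: voiced stops become voiceless after a vowel.

/-ba/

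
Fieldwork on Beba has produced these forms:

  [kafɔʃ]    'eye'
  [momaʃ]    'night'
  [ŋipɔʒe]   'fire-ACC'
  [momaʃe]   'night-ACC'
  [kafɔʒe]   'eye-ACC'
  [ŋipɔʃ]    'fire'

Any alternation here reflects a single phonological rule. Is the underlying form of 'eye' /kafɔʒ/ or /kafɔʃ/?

/kafɔʒ/

'eye' shows [ʃ] ~ [ʒ] at the end of the stem ([kafɔʃ] vs [kafɔʒe]).
The stem 'night' ([momaʃ], [momaʃe]) shows [ʃ] unchanged in both environments, so [ʃ] cannot be basic with [ʒ] derived before the ACC suffix.
Therefore /ʒ/ is basic and [ʃ] is derived by word-final obstruent devoicing (voiced obstruents become voiceless word-finally).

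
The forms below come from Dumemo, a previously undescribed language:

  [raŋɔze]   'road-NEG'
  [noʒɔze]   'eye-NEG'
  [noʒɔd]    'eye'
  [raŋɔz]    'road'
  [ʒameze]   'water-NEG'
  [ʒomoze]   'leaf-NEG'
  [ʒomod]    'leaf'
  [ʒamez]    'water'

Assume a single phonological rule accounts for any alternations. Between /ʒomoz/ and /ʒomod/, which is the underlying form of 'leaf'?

'leaf' shows [d] ~ [z] at the end of the stem ([ʒomod] vs [ʒomoze]).
The stem 'water' ([ʒamez], [ʒameze]) shows [z] unchanged in both environments, so [z] cannot be basic with [d] derived in isolation.
So /d/ is underlying, and a rule of intervocalic spirantization — voiced stops become fricatives between vowels — gives [z].

/ʒomod/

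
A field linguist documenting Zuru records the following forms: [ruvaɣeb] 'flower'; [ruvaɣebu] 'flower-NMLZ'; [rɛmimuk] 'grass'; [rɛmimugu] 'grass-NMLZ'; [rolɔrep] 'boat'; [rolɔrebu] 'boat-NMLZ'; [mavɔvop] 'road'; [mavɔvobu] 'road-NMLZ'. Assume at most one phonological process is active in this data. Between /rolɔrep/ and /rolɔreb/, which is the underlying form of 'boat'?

/rolɔrep/

The root 'boat' surfaces as [rolɔrep] and [rolɔrebu], with a stem-final [p] ~ [b] alternation.
The stem 'flower' ([ruvaɣeb], [ruvaɣebu]) shows [b] unchanged in both environments, so [b] cannot be basic with [p] derived in isolation.
The underlying segment must be /p/; voiceless stops become voiced between vowels, yielding [b] there.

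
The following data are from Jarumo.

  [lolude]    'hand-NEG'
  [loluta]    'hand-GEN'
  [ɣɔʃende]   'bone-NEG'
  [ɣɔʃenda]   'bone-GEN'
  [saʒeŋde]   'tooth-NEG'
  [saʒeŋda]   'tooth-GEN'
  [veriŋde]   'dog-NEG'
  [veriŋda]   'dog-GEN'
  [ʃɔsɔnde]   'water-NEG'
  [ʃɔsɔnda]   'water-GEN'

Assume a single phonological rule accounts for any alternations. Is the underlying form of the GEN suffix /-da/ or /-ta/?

The GEN suffix surfaces as [-da] and [-ta], depending on the final segment of the stem.
By contrast the NEG suffix keeps its initial [d] throughout — that segment must be underlying.
The GEN suffix is therefore /-ta/ underlyingly, with post-nasal voicing: voiceless stops become voiced after a nasal.

/-ta/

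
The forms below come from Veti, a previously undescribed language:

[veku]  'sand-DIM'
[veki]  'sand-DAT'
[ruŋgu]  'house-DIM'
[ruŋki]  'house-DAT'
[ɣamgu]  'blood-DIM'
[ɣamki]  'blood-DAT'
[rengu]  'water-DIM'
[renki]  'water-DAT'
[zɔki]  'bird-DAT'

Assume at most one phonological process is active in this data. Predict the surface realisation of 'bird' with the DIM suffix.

The DIM suffix surfaces as [-gu] and [-ku], depending on the final segment of the stem.
By contrast the DAT suffix keeps its initial [k] throughout — that segment must be underlying.
So the underlying form is /-gu/, and voiced stops become voiceless after a vowel.
After 'bird', which ends in a vowel, the suffix surfaces as [-ku], giving [zɔku].

[zɔku]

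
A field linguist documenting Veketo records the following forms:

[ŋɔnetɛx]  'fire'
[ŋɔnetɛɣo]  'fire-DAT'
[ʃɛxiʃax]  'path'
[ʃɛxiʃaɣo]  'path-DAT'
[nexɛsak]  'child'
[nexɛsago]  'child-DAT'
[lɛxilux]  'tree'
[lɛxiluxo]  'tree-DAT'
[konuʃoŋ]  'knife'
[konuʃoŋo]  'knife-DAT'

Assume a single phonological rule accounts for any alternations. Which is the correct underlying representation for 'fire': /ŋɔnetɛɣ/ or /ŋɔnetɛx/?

The root 'fire' surfaces as [ŋɔnetɛx] and [ŋɔnetɛɣo], with a stem-final [x] ~ [ɣ] alternation.
The stem 'tree' ([lɛxilux], [lɛxiluxo]) shows [x] unchanged in both environments, so [x] cannot be basic with [ɣ] derived before the DAT suffix.
So /ɣ/ is underlying, and a rule of word-final obstruent devoicing — voiced obstruents become voiceless word-finally — gives [x].

/ŋɔnetɛɣ/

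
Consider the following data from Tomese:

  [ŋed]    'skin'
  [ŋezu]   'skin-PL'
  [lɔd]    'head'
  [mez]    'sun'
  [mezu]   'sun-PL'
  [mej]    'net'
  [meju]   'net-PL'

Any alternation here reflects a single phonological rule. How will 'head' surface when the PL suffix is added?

The stem for 'skin' ends in [d] in [ŋed] but [z] in [ŋezu].
If /z/ were underlying and a rule turned it into [d] in isolation, 'sun' would also alternate; but it has [z] in both [mez] and [mezu].
The underlying segment must be /d/; voiced stops become fricatives between vowels, yielding [z] there.
From [lɔd] the stem 'head' is /lɔd/; between vowels this yields [lɔzu].

[lɔzu]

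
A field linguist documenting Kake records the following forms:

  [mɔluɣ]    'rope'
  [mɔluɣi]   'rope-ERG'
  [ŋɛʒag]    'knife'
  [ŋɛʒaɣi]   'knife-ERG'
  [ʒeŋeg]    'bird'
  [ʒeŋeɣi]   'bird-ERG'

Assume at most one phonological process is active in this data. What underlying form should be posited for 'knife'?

The root 'knife' surfaces as [ŋɛʒag] and [ŋɛʒaɣi], with a stem-final [g] ~ [ɣ] alternation.
The stem 'rope' ([mɔluɣ], [mɔluɣi]) shows [ɣ] unchanged in both environments, so [ɣ] cannot be basic with [g] derived in isolation.
Therefore /g/ is basic and [ɣ] is derived by intervocalic spirantization (voiced stops become fricatives between vowels).
The underlying form of 'knife' is therefore /ŋɛʒag/.

/ŋɛʒag/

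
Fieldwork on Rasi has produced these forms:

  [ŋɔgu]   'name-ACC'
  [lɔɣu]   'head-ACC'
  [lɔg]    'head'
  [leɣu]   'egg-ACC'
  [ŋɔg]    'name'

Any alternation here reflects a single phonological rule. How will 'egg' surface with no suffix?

The stem for 'head' ends in [ɣ] in [lɔɣu] but [g] in [lɔg].
Compare 'name', with invariant [g] in [ŋɔgu] and [ŋɔg]: an analysis with underlying /g/ and a rule producing [ɣ] before the ACC suffix would wrongly predict alternation here too.
Therefore /ɣ/ is basic and [g] is derived by word-final hardening (voiced fricatives become stops word-finally).
The one attested form of 'egg', [leɣu], shows underlying /leɣ/. Applying the same rule word-finally gives [leg].

[leg]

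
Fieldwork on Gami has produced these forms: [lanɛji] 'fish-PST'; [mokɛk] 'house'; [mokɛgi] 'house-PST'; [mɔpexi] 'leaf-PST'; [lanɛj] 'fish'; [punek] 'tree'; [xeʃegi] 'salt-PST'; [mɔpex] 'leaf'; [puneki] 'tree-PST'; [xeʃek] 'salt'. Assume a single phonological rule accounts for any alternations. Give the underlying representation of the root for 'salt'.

/xeʃeg/

'salt' shows [g] ~ [k] at the end of the stem ([xeʃegi] vs [xeʃek]).
The stem 'tree' ([puneki], [punek]) shows [k] unchanged in both environments, so [k] cannot be basic with [g] derived before the PST suffix.
The alternation reflects word-final obstruent devoicing: voiced obstruents become voiceless word-finally. /g/ is underlying.
The underlying form of 'salt' is therefore /xeʃeg/.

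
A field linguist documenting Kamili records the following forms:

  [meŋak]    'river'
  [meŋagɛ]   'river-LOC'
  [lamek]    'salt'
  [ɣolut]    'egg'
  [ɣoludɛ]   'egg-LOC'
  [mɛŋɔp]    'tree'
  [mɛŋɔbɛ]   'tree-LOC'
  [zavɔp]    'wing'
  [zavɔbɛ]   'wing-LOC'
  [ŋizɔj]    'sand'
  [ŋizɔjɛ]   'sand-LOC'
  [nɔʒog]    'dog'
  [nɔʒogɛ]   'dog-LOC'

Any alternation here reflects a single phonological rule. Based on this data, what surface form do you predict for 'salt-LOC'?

[lamegɛ]

'river' shows [k] ~ [g] at the end of the stem ([meŋak] vs [meŋagɛ]).
But 'dog' keeps [g] in both environments ([nɔʒog], [nɔʒogɛ]), so there is no rule changing /g/ to [k] in isolation.
The alternation reflects intervocalic voicing: voiceless stops become voiced between vowels. /k/ is underlying.
The one attested form of 'salt', [lamek], shows underlying /lamek/. Applying the same rule between vowels gives [lamegɛ].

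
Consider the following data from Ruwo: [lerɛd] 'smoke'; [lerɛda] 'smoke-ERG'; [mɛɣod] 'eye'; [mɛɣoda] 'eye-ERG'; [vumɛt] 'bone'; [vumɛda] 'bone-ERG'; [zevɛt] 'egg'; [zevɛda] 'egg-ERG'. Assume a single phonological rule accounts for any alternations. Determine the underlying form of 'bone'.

/vumɛt/

In [vumɛt] and [vumɛda] the final segment of 'bone' alternates: [t] ~ [d].
But 'eye' keeps [d] in both environments ([mɛɣod], [mɛɣoda]), so there is no rule changing /d/ to [t] in isolation.
Therefore /t/ is basic and [d] is derived by intervocalic voicing (voiceless stops become voiced between vowels).
The underlying form of 'bone' is therefore /vumɛt/.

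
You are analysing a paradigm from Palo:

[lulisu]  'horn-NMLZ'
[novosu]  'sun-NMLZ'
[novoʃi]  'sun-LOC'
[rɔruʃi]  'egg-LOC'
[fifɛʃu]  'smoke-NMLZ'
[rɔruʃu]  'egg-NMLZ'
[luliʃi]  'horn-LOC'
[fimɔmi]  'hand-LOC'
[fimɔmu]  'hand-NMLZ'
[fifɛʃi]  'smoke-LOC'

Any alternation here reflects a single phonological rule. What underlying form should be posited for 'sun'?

In [novosu] and [novoʃi] the final segment of 'sun' alternates: [s] ~ [ʃ].
The stem 'egg' ([rɔruʃu], [rɔruʃi]) shows [ʃ] unchanged in both environments, so [ʃ] cannot be basic with [s] derived before the NMLZ suffix.
The underlying segment must be /s/; /s/ becomes palato-alveolar [ʃ] before a front vowel, yielding [ʃ] there.
The underlying form of 'sun' is therefore /novos/.

/novos/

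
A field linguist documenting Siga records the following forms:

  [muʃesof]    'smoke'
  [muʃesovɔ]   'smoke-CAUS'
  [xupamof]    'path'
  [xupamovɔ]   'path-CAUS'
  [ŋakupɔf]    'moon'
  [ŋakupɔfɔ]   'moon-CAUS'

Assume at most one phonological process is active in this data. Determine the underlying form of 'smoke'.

The stem for 'smoke' ends in [f] in [muʃesof] but [v] in [muʃesovɔ].
But 'moon' keeps [f] in both environments ([ŋakupɔf], [ŋakupɔfɔ]), so there is no rule changing /f/ to [v] before the CAUS suffix.
Therefore /v/ is basic and [f] is derived by word-final obstruent devoicing (voiced obstruents become voiceless word-finally).
So 'smoke' = /muʃesov/.

/muʃesov/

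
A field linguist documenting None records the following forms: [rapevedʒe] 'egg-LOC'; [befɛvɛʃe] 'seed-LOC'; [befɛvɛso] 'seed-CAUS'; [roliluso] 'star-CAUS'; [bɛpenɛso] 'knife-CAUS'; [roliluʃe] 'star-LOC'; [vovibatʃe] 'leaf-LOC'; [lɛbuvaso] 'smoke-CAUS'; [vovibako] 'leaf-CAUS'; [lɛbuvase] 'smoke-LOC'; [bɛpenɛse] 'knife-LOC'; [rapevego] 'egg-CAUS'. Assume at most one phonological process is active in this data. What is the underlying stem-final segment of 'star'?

The root 'star' surfaces as [roliluso] and [roliluʃe], with a stem-final [s] ~ [ʃ] alternation.
Compare 'smoke', with invariant [s] in [lɛbuvaso] and [lɛbuvase]: an analysis with underlying /s/ and a rule producing [ʃ] before the LOC suffix would wrongly predict alternation here too.
The alternation reflects depalatalization: palato-alveolar /tʃ/, /dʒ/ and /ʃ/ become [k], [g] and [s] when no front vowel follows. /ʃ/ is underlying.

/ʃ/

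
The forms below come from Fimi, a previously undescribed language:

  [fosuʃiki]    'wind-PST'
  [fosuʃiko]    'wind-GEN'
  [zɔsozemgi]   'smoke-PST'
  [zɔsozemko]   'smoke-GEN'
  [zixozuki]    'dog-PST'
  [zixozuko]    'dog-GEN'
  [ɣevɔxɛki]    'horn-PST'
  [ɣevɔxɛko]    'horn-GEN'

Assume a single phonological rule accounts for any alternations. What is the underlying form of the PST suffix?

/-gi/

The PST suffix surfaces as [-gi] and [-ki], depending on the final segment of the stem.
The GEN suffix, which begins with [k], is invariant after every stem; so [k] is not altered by any rule here.
The PST suffix is therefore /-gi/ underlyingly, with post-vocalic devoicing: voiced stops become voiceless after a vowel.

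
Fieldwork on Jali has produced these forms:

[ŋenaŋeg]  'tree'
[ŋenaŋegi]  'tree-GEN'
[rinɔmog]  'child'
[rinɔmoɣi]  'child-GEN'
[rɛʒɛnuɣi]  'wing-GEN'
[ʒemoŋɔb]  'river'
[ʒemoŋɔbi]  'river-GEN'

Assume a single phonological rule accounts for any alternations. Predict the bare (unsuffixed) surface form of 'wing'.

The root 'child' surfaces as [rinɔmog] and [rinɔmoɣi], with a stem-final [g] ~ [ɣ] alternation.
But 'tree' keeps [g] in both environments ([ŋenaŋeg], [ŋenaŋegi]), so there is no rule changing /g/ to [ɣ] before the GEN suffix.
Therefore /ɣ/ is basic and [g] is derived by word-final hardening (voiced fricatives become stops word-finally).
From [rɛʒɛnuɣi] the stem 'wing' is /rɛʒɛnuɣ/; word-finally this yields [rɛʒɛnug].

[rɛʒɛnug]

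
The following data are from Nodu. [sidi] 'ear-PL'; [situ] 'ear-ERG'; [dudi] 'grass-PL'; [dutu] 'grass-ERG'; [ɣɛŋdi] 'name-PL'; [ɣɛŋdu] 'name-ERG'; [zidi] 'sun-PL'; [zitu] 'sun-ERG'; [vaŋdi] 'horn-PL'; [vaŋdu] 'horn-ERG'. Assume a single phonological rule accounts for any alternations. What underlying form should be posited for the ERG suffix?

The ERG morpheme has two allomorphs, [-du] and [-tu].
The PL suffix, which begins with [d], is invariant after every stem; so [d] is not altered by any rule here.
The ERG suffix is therefore /-tu/ underlyingly, with post-nasal voicing: voiceless stops become voiced after a nasal.

/-tu/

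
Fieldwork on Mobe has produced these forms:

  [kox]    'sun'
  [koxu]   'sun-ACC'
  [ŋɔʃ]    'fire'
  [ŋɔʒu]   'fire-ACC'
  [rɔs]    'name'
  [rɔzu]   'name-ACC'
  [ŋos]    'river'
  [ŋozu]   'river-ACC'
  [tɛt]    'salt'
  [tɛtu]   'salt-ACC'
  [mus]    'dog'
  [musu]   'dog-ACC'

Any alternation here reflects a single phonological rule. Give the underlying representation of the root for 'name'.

The root 'name' surfaces as [rɔs] and [rɔzu], with a stem-final [s] ~ [z] alternation.
Compare 'dog', with invariant [s] in [mus] and [musu]: an analysis with underlying /s/ and a rule producing [z] before the ACC suffix would wrongly predict alternation here too.
Therefore /z/ is basic and [s] is derived by word-final obstruent devoicing (voiced obstruents become voiceless word-finally).
So 'name' = /rɔz/.

/rɔz/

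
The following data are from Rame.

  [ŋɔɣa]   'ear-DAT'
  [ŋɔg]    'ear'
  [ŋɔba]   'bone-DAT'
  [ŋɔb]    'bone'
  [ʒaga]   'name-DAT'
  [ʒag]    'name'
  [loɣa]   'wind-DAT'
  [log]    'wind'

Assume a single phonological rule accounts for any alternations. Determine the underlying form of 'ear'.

'ear' shows [ɣ] ~ [g] at the end of the stem ([ŋɔɣa] vs [ŋɔg]).
But 'name' keeps [g] in both environments ([ʒaga], [ʒag]), so there is no rule changing /g/ to [ɣ] before the DAT suffix.
Therefore /ɣ/ is basic and [g] is derived by word-final hardening (voiced fricatives become stops word-finally).

/ŋɔɣ/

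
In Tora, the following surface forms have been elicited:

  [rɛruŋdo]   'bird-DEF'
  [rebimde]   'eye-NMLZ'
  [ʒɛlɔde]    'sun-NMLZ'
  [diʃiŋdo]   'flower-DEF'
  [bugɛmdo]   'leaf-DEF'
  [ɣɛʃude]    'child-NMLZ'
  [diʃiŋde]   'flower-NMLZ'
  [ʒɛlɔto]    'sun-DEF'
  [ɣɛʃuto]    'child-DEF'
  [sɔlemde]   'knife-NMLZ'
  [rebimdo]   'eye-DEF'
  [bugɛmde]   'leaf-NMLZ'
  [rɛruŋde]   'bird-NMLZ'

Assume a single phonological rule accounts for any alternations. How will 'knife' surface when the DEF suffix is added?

The DEF morpheme has two allomorphs, [-do] and [-to].
The NMLZ suffix, which begins with [d], is invariant after every stem; so [d] is not altered by any rule here.
So the underlying form is /-to/, and voiceless stops become voiced after a nasal.
After 'knife', which ends in a nasal, the suffix surfaces as [-do], giving [sɔlemdo].

[sɔlemdo]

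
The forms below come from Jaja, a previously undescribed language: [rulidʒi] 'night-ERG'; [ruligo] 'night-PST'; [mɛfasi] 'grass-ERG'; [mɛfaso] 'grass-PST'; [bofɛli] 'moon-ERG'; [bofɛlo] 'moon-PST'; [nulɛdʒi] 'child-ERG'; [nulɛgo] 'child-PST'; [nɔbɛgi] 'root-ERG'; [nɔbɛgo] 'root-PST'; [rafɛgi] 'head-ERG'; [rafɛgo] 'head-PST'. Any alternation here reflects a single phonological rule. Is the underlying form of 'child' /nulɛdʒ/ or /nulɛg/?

The stem for 'child' ends in [dʒ] in [nulɛdʒi] but [g] in [nulɛgo].
The stem 'head' ([rafɛgi], [rafɛgo]) shows [g] unchanged in both environments, so [g] cannot be basic with [dʒ] derived before the ERG suffix.
So /dʒ/ is underlying, and a rule of depalatalization — palato-alveolar /dʒ/ becomes [g] when no front vowel follows — gives [g].

/nulɛdʒ/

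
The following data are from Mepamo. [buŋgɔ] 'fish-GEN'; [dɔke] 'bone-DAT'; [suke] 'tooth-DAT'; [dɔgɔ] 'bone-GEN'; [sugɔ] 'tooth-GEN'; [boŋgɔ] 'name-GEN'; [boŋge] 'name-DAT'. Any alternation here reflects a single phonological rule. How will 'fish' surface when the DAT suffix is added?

The DAT suffix surfaces as [-ge] and [-ke], depending on the final segment of the stem.
By contrast the GEN suffix keeps its initial [g] throughout — that segment must be underlying.
The DAT suffix is therefore /-ke/ underlyingly, with post-nasal voicing: voiceless stops become voiced after a nasal.
After 'fish', which ends in a nasal, the suffix surfaces as [-ge], giving [buŋge].

[buŋge]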